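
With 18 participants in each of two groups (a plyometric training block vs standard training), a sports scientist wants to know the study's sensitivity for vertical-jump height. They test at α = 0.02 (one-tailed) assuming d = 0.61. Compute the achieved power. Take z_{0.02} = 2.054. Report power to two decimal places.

power ≈ 0.41

For two equal groups, power = Φ(d·√(n/2) − z_{α}).
d·√(n/2) = 0.61 × √(18/2) = 0.61 × 3.000 = 1.830.
z_β = 1.830 − 2.054 = -0.224.
Power = Φ(-0.224) = 0.411.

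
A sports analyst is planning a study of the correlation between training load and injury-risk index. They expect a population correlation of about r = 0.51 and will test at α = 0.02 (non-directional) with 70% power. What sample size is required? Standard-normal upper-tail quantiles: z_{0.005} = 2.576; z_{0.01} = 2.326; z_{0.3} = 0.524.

Fisher's z: C = ½·ln((1+r)/(1−r)) = ½·ln(3.0816) = 0.5627.
n = ((z_{α/2} + z_β)/C)² + 3.
(2.326 + 0.524) / 0.5627 = 2.850 / 0.5627 = 5.065.
n = 5.065² + 3 = 25.65 + 3 = 28.7.
Round up.

n = 29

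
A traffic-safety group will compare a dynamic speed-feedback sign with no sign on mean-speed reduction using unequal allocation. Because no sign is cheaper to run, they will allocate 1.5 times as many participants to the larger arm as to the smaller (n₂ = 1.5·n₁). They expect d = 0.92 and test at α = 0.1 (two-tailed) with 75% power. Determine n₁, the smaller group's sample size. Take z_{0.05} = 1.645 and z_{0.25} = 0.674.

n₁ = 11

With allocation ratio k = n₂/n₁ = 1.5, Var(x̄₁−x̄₂) = σ²(1/n₁ + 1/(k·n₁)) = σ²·(k+1)/(k·n₁).
So n₁ = (1 + 1/k)·((z_{α/2} + z_β)/d)² = 1.667 × (2.319/0.92)².
n₁ = 1.667 × 6.35 = 10.6.
Round up: n₁ = 11, giving n₂ = ⌈1.5 × 11⌉ = ⌈16.5⌉ = 17.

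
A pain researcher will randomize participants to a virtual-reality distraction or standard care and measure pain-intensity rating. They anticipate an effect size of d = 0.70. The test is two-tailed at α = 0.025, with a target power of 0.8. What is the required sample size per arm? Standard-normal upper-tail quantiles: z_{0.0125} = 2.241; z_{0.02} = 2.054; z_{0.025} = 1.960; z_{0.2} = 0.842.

For two independent groups with equal n: n = 2·((z_{α/2} + z_β) / d)².
z_{α/2} + z_β = 2.241 + 0.842 = 3.083.
n = 2 × (3.083 / 0.70)² = 2 × 4.404² = 2 × 19.40 = 38.8.
Round up to the next whole participant.

n = 39 per group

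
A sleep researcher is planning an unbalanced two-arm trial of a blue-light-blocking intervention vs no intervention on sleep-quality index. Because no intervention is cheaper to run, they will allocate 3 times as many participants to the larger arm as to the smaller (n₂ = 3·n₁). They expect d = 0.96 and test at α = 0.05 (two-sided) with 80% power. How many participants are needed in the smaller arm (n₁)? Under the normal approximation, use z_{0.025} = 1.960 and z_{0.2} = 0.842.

With allocation ratio k = n₂/n₁ = 3, Var(x̄₁−x̄₂) = σ²(1/n₁ + 1/(k·n₁)) = σ²·(k+1)/(k·n₁).
So n₁ = (1 + 1/k)·((z_{α/2} + z_β)/d)² = 1.333 × (2.802/0.96)².
n₁ = 1.333 × 8.52 = 11.4.
Round up: n₁ = 12, giving n₂ = 3 × 12 = 36.

n₁ = 12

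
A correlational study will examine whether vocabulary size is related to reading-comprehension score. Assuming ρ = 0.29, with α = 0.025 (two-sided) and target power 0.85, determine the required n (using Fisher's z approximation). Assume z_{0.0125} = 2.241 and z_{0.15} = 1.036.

Fisher's z: C = ½·ln((1+r)/(1−r)) = ½·ln(1.8169) = 0.2986.
n = ((z_{α/2} + z_β)/C)² + 3.
(2.241 + 1.036) / 0.2986 = 3.277 / 0.2986 = 10.975.
n = 10.975² + 3 = 120.44 + 3 = 123.4.
Round up.

n = 124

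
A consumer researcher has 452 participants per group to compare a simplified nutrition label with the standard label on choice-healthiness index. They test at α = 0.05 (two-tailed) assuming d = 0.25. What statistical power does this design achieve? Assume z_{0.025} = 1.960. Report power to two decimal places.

power ≈ 0.96

For two equal groups, power = Φ(d·√(n/2) − z_{α/2}).
d·√(n/2) = 0.25 × √(452/2) = 0.25 × 15.033 = 3.758.
z_β = 3.758 − 1.960 = 1.798.
Power = Φ(1.798) = 0.964.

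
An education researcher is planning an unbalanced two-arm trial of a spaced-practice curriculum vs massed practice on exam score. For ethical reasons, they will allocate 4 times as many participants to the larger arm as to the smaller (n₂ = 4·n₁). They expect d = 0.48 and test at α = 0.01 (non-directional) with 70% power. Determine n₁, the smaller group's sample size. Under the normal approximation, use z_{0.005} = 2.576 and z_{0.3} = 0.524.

With allocation ratio k = n₂/n₁ = 4, Var(x̄₁−x̄₂) = σ²(1/n₁ + 1/(k·n₁)) = σ²·(k+1)/(k·n₁).
So n₁ = (1 + 1/k)·((z_{α/2} + z_β)/d)² = 1.250 × (3.100/0.48)².
n₁ = 1.250 × 41.71 = 52.1.
Round up: n₁ = 53, giving n₂ = 4 × 53 = 212.

n₁ = 53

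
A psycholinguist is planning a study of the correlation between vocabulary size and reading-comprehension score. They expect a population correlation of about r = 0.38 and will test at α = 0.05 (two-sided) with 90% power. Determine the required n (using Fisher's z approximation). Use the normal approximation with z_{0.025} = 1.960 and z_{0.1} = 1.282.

Fisher's z: C = ½·ln((1+r)/(1−r)) = ½·ln(2.2258) = 0.4001.
n = ((z_{α/2} + z_β)/C)² + 3.
(1.960 + 1.282) / 0.4001 = 3.242 / 0.4001 = 8.103.
n = 8.103² + 3 = 65.66 + 3 = 68.7.
Round up.

n = 69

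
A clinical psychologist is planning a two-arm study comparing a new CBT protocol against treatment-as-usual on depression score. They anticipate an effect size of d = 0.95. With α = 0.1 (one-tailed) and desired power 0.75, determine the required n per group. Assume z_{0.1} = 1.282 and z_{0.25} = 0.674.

For two independent groups with equal n: n = 2·((z_{α} + z_β) / d)².
z_{α} + z_β = 1.282 + 0.674 = 1.956.
n = 2 × (1.956 / 0.95)² = 2 × 2.059² = 2 × 4.24 = 8.5.
Round up to the next whole participant.

n = 9 per group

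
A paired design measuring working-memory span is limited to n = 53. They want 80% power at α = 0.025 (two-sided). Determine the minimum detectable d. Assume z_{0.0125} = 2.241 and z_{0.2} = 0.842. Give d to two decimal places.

d_min ≈ 0.42

For a single sample (or paired design) of n = 53: d_min = (z_{α/2} + z_β)/√n.
z-sum = 2.241 + 0.842 = 3.083.
d_min = 3.083 / √53 = 3.083 / 7.280 = 0.423.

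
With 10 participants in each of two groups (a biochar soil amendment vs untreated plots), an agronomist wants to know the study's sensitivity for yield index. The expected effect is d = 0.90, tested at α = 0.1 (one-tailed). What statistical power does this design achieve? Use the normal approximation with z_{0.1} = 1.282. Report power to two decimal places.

power ≈ 0.77

For two equal groups, power = Φ(d·√(n/2) − z_{α}).
d·√(n/2) = 0.90 × √(10/2) = 0.90 × 2.236 = 2.012.
z_β = 2.012 − 1.282 = 0.730.
Power = Φ(0.730) = 0.767.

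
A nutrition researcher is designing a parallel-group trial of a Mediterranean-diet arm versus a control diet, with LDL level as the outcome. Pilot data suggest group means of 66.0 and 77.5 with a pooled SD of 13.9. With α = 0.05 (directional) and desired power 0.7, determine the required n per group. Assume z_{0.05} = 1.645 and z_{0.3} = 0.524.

n = 14 per group

Cohen's d = |M₁ − M₂| / SD_pooled = |66.0 − 77.5| / 13.9 = 11.5 / 13.9 = 0.827.
For two independent groups with equal n: n = 2·((z_{α} + z_β) / d)².
z_{α} + z_β = 1.645 + 0.524 = 2.169.
n = 2 × (2.169 / 0.827)² = 2 × 2.623² = 2 × 6.88 = 13.8.
Round up to the next whole participant.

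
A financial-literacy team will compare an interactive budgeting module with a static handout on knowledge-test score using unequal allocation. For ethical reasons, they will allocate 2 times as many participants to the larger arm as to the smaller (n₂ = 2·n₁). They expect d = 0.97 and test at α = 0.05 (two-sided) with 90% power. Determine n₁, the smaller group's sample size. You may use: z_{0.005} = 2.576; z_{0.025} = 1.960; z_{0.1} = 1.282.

n₁ = 17

With allocation ratio k = n₂/n₁ = 2, Var(x̄₁−x̄₂) = σ²(1/n₁ + 1/(k·n₁)) = σ²·(k+1)/(k·n₁).
So n₁ = (1 + 1/k)·((z_{α/2} + z_β)/d)² = 1.500 × (3.242/0.97)².
n₁ = 1.500 × 11.17 = 16.8.
Round up: n₁ = 17, giving n₂ = 2 × 17 = 34.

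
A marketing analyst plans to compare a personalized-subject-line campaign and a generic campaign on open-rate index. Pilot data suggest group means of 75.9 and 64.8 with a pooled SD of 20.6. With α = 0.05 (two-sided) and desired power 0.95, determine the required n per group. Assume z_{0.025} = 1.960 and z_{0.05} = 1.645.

Cohen's d = |M₁ − M₂| / SD_pooled = |75.9 − 64.8| / 20.6 = 11.1 / 20.6 = 0.539.
For two independent groups with equal n: n = 2·((z_{α/2} + z_β) / d)².
z_{α/2} + z_β = 1.960 + 1.645 = 3.605.
n = 2 × (3.605 / 0.539)² = 2 × 6.688² = 2 × 44.73 = 89.5.
Round up to the next whole participant.

n = 90 per group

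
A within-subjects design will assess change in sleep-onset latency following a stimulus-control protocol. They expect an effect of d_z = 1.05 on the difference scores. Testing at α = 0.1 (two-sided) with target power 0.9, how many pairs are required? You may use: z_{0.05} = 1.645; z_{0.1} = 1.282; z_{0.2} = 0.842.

n = 8 pairs

For a paired (one-sample on differences) test: n = ((z_{α/2} + z_β) / d)².
z_{α/2} + z_β = 1.645 + 1.282 = 2.927.
n = (2.927 / 1.05)² = 2.788² = 7.77.
Round up.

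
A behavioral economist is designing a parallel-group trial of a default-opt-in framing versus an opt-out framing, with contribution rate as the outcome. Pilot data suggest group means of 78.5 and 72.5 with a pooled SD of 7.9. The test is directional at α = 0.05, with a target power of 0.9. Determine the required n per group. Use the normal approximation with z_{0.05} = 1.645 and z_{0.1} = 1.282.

Cohen's d = |M₁ − M₂| / SD_pooled = |78.5 − 72.5| / 7.9 = 6.0 / 7.9 = 0.759.
For two independent groups with equal n: n = 2·((z_{α} + z_β) / d)².
z_{α} + z_β = 1.645 + 1.282 = 2.927.
n = 2 × (2.927 / 0.759)² = 2 × 3.856² = 2 × 14.87 = 29.7.
Round up to the next whole participant.

n = 30 per group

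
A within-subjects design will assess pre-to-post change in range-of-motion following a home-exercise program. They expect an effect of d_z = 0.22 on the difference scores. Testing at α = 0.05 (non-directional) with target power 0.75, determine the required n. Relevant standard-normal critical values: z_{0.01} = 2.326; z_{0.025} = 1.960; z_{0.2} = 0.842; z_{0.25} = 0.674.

For a paired (one-sample on differences) test: n = ((z_{α/2} + z_β) / d)².
z_{α/2} + z_β = 1.960 + 0.674 = 2.634.
n = (2.634 / 0.22)² = 11.973² = 143.35.
Round up.

n = 144 pairs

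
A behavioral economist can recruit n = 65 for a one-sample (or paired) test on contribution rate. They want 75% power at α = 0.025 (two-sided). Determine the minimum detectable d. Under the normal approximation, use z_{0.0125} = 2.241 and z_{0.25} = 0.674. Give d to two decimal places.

d_min ≈ 0.36

For a single sample (or paired design) of n = 65: d_min = (z_{α/2} + z_β)/√n.
z-sum = 2.241 + 0.674 = 2.915.
d_min = 2.915 / √65 = 2.915 / 8.062 = 0.362.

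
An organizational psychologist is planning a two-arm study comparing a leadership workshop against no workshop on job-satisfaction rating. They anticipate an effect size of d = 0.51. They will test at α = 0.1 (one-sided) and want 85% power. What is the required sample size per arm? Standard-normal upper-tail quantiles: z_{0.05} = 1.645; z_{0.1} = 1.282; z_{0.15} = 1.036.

n = 42 per group

For two independent groups with equal n: n = 2·((z_{α} + z_β) / d)².
z_{α} + z_β = 1.282 + 1.036 = 2.318.
n = 2 × (2.318 / 0.51)² = 2 × 4.545² = 2 × 20.66 = 41.3.
Round up to the next whole participant.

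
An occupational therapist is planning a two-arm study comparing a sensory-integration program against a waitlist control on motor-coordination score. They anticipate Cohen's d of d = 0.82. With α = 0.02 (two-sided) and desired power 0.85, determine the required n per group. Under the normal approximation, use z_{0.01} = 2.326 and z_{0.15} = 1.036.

For two independent groups with equal n: n = 2·((z_{α/2} + z_β) / d)².
z_{α/2} + z_β = 2.326 + 1.036 = 3.362.
n = 2 × (3.362 / 0.82)² = 2 × 4.100² = 2 × 16.81 = 33.6.
Round up to the next whole participant.

n = 34 per group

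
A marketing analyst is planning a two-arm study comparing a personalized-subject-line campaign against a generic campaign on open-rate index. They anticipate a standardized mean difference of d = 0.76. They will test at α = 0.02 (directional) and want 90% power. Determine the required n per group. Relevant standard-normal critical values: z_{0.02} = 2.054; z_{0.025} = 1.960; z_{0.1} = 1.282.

For two independent groups with equal n: n = 2·((z_{α} + z_β) / d)².
z_{α} + z_β = 2.054 + 1.282 = 3.336.
n = 2 × (3.336 / 0.76)² = 2 × 4.389² = 2 × 19.27 = 38.5.
Round up to the next whole participant.

n = 39 per group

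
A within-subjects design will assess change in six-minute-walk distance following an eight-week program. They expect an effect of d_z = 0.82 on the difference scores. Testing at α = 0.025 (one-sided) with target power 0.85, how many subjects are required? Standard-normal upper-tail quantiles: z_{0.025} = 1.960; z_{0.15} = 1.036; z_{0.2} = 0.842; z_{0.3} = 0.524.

For a paired (one-sample on differences) test: n = ((z_{α} + z_β) / d)².
z_{α} + z_β = 1.960 + 1.036 = 2.996.
n = (2.996 / 0.82)² = 3.654² = 13.35.
Round up.

n = 14 pairs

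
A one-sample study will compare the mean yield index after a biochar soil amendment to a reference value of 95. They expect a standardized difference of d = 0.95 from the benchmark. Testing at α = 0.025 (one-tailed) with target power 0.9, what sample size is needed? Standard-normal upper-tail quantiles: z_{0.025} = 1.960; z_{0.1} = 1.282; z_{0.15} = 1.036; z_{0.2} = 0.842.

For a one-sample test: n = ((z_{α} + z_β) / d)².
z_{α} + z_β = 1.960 + 1.282 = 3.242.
n = (3.242 / 0.95)² = 3.413² = 11.65.
Round up.

n = 12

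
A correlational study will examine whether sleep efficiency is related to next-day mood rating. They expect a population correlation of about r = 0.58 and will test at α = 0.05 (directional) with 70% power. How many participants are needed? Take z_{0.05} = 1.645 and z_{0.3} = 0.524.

n = 14

Fisher's z: C = ½·ln((1+r)/(1−r)) = ½·ln(3.7619) = 0.6625.
n = ((z_{α} + z_β)/C)² + 3.
(1.645 + 0.524) / 0.6625 = 2.169 / 0.6625 = 3.274.
n = 3.274² + 3 = 10.72 + 3 = 13.7.
Round up.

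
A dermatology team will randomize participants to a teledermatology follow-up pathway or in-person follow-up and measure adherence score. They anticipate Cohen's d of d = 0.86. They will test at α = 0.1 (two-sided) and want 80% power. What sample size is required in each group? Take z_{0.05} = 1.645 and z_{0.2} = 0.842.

For two independent groups with equal n: n = 2·((z_{α/2} + z_β) / d)².
z_{α/2} + z_β = 1.645 + 0.842 = 2.487.
n = 2 × (2.487 / 0.86)² = 2 × 2.892² = 2 × 8.36 = 16.7.
Round up to the next whole participant.

n = 17 per group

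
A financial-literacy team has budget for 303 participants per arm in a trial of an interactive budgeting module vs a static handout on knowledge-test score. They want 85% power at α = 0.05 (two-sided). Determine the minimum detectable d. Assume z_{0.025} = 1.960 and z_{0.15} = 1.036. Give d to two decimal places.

For two independent groups of n = 303 each: d_min = (z_{α/2} + z_β)·√(2/n).
z-sum = 1.960 + 1.036 = 2.996.
d_min = 2.996 × √(2/303) = 2.996 × 0.0812 = 0.243.

d_min ≈ 0.24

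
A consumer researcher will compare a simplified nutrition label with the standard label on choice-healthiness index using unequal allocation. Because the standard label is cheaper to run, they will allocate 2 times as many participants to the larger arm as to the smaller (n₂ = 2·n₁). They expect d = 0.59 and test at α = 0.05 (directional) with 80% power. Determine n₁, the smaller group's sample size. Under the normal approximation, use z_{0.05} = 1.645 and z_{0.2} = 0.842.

n₁ = 27

With allocation ratio k = n₂/n₁ = 2, Var(x̄₁−x̄₂) = σ²(1/n₁ + 1/(k·n₁)) = σ²·(k+1)/(k·n₁).
So n₁ = (1 + 1/k)·((z_{α} + z_β)/d)² = 1.500 × (2.487/0.59)².
n₁ = 1.500 × 17.77 = 26.7.
Round up: n₁ = 27, giving n₂ = 2 × 27 = 54.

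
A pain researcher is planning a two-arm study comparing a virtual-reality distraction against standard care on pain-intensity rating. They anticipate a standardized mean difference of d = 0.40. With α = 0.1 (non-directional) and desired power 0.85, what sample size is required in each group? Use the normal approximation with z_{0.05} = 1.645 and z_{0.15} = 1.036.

For two independent groups with equal n: n = 2·((z_{α/2} + z_β) / d)².
z_{α/2} + z_β = 1.645 + 1.036 = 2.681.
n = 2 × (2.681 / 0.40)² = 2 × 6.702² = 2 × 44.92 = 89.8.
Round up to the next whole participant.

n = 90 per group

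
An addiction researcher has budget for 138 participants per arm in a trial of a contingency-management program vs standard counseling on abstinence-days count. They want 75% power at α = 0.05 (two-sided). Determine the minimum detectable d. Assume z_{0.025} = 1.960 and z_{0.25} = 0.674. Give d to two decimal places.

For two independent groups of n = 138 each: d_min = (z_{α/2} + z_β)·√(2/n).
z-sum = 1.960 + 0.674 = 2.634.
d_min = 2.634 × √(2/138) = 2.634 × 0.1204 = 0.317.

d_min ≈ 0.32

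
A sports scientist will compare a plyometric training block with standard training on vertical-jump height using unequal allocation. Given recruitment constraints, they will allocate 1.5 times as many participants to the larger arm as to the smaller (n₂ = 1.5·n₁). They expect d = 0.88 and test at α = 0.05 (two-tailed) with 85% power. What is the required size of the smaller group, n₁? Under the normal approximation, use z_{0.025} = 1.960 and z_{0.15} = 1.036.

n₁ = 20

With allocation ratio k = n₂/n₁ = 1.5, Var(x̄₁−x̄₂) = σ²(1/n₁ + 1/(k·n₁)) = σ²·(k+1)/(k·n₁).
So n₁ = (1 + 1/k)·((z_{α/2} + z_β)/d)² = 1.667 × (2.996/0.88)².
n₁ = 1.667 × 11.59 = 19.3.
Round up: n₁ = 20, giving n₂ = 1.5 × 20 = 30.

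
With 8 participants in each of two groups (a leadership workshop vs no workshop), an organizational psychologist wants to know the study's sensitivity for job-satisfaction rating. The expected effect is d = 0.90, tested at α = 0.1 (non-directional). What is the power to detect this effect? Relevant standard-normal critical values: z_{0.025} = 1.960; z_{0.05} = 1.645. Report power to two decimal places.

power ≈ 0.56

For two equal groups, power = Φ(d·√(n/2) − z_{α/2}).
d·√(n/2) = 0.90 × √(8/2) = 0.90 × 2.000 = 1.800.
z_β = 1.800 − 1.645 = 0.155.
Power = Φ(0.155) = 0.562.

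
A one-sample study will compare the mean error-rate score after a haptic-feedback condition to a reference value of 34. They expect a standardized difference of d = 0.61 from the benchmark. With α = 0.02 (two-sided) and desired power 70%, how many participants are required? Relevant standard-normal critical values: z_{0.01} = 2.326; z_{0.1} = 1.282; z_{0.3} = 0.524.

n = 22

For a one-sample test: n = ((z_{α/2} + z_β) / d)².
z_{α/2} + z_β = 2.326 + 0.524 = 2.850.
n = (2.850 / 0.61)² = 4.672² = 21.83.
Round up.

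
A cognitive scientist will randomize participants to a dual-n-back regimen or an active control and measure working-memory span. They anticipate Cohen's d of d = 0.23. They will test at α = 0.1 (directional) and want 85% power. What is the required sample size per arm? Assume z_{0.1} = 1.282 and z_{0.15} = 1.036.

n = 204 per group

For two independent groups with equal n: n = 2·((z_{α} + z_β) / d)².
z_{α} + z_β = 1.282 + 1.036 = 2.318.
n = 2 × (2.318 / 0.23)² = 2 × 10.078² = 2 × 101.57 = 203.1.
Round up to the next whole participant.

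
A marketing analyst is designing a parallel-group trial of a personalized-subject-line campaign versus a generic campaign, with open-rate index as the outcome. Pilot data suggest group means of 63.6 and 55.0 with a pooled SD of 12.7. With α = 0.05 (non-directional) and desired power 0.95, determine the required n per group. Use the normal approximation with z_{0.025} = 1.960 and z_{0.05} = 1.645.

Cohen's d = |M₁ − M₂| / SD_pooled = |63.6 − 55.0| / 12.7 = 8.6 / 12.7 = 0.677.
For two independent groups with equal n: n = 2·((z_{α/2} + z_β) / d)².
z_{α/2} + z_β = 1.960 + 1.645 = 3.605.
n = 2 × (3.605 / 0.677)² = 2 × 5.325² = 2 × 28.36 = 56.7.
Round up to the next whole participant.

n = 57 per group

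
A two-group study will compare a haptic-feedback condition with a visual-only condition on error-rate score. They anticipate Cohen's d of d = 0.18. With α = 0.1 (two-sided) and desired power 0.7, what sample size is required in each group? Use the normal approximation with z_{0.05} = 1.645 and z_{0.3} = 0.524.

For two independent groups with equal n: n = 2·((z_{α/2} + z_β) / d)².
z_{α/2} + z_β = 1.645 + 0.524 = 2.169.
n = 2 × (2.169 / 0.18)² = 2 × 12.050² = 2 × 145.20 = 290.4.
Round up to the next whole participant.

n = 291 per group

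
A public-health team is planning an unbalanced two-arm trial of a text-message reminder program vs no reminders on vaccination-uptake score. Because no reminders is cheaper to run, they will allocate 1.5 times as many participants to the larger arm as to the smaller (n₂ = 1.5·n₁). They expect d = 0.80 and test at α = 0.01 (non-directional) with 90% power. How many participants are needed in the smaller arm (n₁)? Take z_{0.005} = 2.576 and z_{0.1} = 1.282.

With allocation ratio k = n₂/n₁ = 1.5, Var(x̄₁−x̄₂) = σ²(1/n₁ + 1/(k·n₁)) = σ²·(k+1)/(k·n₁).
So n₁ = (1 + 1/k)·((z_{α/2} + z_β)/d)² = 1.667 × (3.858/0.80)².
n₁ = 1.667 × 23.26 = 38.8.
Round up: n₁ = 39, giving n₂ = ⌈1.5 × 39⌉ = ⌈58.5⌉ = 59.

n₁ = 39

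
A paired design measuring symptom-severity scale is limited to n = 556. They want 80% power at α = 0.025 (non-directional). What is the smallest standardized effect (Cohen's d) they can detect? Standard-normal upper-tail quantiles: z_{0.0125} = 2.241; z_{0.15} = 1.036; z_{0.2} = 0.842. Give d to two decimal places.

d_min ≈ 0.13

For a single sample (or paired design) of n = 556: d_min = (z_{α/2} + z_β)/√n.
z-sum = 2.241 + 0.842 = 3.083.
d_min = 3.083 / √556 = 3.083 / 23.580 = 0.131.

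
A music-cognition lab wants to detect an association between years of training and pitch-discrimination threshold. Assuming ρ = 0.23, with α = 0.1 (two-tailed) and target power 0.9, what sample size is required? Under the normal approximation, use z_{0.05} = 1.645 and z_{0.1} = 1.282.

n = 160

Fisher's z: C = ½·ln((1+r)/(1−r)) = ½·ln(1.5974) = 0.2342.
n = ((z_{α/2} + z_β)/C)² + 3.
(1.645 + 1.282) / 0.2342 = 2.927 / 0.2342 = 12.498.
n = 12.498² + 3 = 156.20 + 3 = 159.2.
Round up.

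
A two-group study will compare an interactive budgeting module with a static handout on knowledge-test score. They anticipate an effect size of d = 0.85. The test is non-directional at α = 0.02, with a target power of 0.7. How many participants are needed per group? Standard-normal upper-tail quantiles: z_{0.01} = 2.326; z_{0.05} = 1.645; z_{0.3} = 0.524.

For two independent groups with equal n: n = 2·((z_{α/2} + z_β) / d)².
z_{α/2} + z_β = 2.326 + 0.524 = 2.850.
n = 2 × (2.850 / 0.85)² = 2 × 3.353² = 2 × 11.24 = 22.5.
Round up to the next whole participant.

n = 23 per group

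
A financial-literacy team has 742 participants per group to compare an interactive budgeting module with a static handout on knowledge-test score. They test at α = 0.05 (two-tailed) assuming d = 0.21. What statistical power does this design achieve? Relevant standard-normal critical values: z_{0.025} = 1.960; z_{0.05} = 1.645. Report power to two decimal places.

For two equal groups, power = Φ(d·√(n/2) − z_{α/2}).
d·√(n/2) = 0.21 × √(742/2) = 0.21 × 19.261 = 4.045.
z_β = 4.045 − 1.960 = 2.085.
Power = Φ(2.085) = 0.981.

power ≈ 0.98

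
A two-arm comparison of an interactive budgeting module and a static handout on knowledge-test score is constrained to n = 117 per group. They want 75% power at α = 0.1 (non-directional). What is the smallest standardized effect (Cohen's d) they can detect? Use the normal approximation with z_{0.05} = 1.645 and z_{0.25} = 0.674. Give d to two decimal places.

For two independent groups of n = 117 each: d_min = (z_{α/2} + z_β)·√(2/n).
z-sum = 1.645 + 0.674 = 2.319.
d_min = 2.319 × √(2/117) = 2.319 × 0.1307 = 0.303.

d_min ≈ 0.30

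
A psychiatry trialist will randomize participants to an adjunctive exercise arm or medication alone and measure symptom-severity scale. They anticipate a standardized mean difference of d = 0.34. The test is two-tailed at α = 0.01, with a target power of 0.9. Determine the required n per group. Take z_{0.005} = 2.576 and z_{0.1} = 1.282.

For two independent groups with equal n: n = 2·((z_{α/2} + z_β) / d)².
z_{α/2} + z_β = 2.576 + 1.282 = 3.858.
n = 2 × (3.858 / 0.34)² = 2 × 11.347² = 2 × 128.76 = 257.5.
Round up to the next whole participant.

n = 258 per group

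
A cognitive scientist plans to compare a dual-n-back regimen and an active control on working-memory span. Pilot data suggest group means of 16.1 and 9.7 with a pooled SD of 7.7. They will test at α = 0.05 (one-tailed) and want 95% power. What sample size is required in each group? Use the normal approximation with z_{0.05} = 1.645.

Cohen's d = |M₁ − M₂| / SD_pooled = |16.1 − 9.7| / 7.7 = 6.4 / 7.7 = 0.831.
For two independent groups with equal n: n = 2·((z_{α} + z_β) / d)².
z_{α} + z_β = 1.645 + 1.645 = 3.290.
n = 2 × (3.290 / 0.831)² = 2 × 3.959² = 2 × 15.67 = 31.3.
Round up to the next whole participant.

n = 32 per group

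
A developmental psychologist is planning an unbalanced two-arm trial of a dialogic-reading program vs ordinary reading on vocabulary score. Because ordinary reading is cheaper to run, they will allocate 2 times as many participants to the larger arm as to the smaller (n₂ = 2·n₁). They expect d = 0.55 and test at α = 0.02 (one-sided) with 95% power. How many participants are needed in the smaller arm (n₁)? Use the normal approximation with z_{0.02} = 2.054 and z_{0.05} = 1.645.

With allocation ratio k = n₂/n₁ = 2, Var(x̄₁−x̄₂) = σ²(1/n₁ + 1/(k·n₁)) = σ²·(k+1)/(k·n₁).
So n₁ = (1 + 1/k)·((z_{α} + z_β)/d)² = 1.500 × (3.699/0.55)².
n₁ = 1.500 × 45.23 = 67.8.
Round up: n₁ = 68, giving n₂ = 2 × 68 = 136.

n₁ = 68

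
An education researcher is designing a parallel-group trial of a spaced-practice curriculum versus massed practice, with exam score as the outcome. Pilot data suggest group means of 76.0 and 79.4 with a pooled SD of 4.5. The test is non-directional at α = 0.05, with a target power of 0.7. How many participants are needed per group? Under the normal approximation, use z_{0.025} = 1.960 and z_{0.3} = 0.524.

n = 22 per group

Cohen's d = |M₁ − M₂| / SD_pooled = |76.0 − 79.4| / 4.5 = 3.4 / 4.5 = 0.756.
For two independent groups with equal n: n = 2·((z_{α/2} + z_β) / d)².
z_{α/2} + z_β = 1.960 + 0.524 = 2.484.
n = 2 × (2.484 / 0.756)² = 2 × 3.286² = 2 × 10.80 = 21.6.
Round up to the next whole participant.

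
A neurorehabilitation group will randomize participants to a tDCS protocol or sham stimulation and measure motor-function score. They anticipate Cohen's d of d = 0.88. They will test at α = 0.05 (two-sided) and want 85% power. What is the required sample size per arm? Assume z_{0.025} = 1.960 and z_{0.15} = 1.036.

For two independent groups with equal n: n = 2·((z_{α/2} + z_β) / d)².
z_{α/2} + z_β = 1.960 + 1.036 = 2.996.
n = 2 × (2.996 / 0.88)² = 2 × 3.405² = 2 × 11.59 = 23.2.
Round up to the next whole participant.

n = 24 per group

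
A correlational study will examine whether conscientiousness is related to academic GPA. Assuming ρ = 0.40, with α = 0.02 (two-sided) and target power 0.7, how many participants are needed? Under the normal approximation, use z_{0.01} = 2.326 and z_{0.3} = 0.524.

Fisher's z: C = ½·ln((1+r)/(1−r)) = ½·ln(2.3333) = 0.4236.
n = ((z_{α/2} + z_β)/C)² + 3.
(2.326 + 0.524) / 0.4236 = 2.850 / 0.4236 = 6.728.
n = 6.728² + 3 = 45.27 + 3 = 48.3.
Round up.

n = 49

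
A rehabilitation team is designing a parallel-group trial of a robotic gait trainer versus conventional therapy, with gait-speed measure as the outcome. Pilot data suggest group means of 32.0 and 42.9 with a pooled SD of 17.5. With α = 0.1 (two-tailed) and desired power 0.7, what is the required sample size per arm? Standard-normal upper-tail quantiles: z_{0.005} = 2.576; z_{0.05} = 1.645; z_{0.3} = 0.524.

n = 25 per group

Cohen's d = |M₁ − M₂| / SD_pooled = |32.0 − 42.9| / 17.5 = 10.9 / 17.5 = 0.623.
For two independent groups with equal n: n = 2·((z_{α/2} + z_β) / d)².
z_{α/2} + z_β = 1.645 + 0.524 = 2.169.
n = 2 × (2.169 / 0.623)² = 2 × 3.482² = 2 × 12.12 = 24.2.
Round up to the next whole participant.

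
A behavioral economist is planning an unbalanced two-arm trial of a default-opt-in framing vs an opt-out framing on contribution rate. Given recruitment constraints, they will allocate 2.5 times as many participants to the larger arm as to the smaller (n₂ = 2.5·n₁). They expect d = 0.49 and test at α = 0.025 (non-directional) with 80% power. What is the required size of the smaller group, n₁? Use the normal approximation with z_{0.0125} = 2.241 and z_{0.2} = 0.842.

n₁ = 56

With allocation ratio k = n₂/n₁ = 2.5, Var(x̄₁−x̄₂) = σ²(1/n₁ + 1/(k·n₁)) = σ²·(k+1)/(k·n₁).
So n₁ = (1 + 1/k)·((z_{α/2} + z_β)/d)² = 1.400 × (3.083/0.49)².
n₁ = 1.400 × 39.59 = 55.4.
Round up: n₁ = 56, giving n₂ = 2.5 × 56 = 140.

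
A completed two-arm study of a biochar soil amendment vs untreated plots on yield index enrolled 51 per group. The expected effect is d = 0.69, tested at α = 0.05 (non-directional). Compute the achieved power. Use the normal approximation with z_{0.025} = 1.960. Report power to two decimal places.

For two equal groups, power = Φ(d·√(n/2) − z_{α/2}).
d·√(n/2) = 0.69 × √(51/2) = 0.69 × 5.050 = 3.484.
z_β = 3.484 − 1.960 = 1.524.
Power = Φ(1.524) = 0.936.

power ≈ 0.94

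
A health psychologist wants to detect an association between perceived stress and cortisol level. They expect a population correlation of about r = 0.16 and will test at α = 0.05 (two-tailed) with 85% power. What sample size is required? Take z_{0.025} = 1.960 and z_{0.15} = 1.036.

n = 348

Fisher's z: C = ½·ln((1+r)/(1−r)) = ½·ln(1.3810) = 0.1614.
n = ((z_{α/2} + z_β)/C)² + 3.
(1.960 + 1.036) / 0.1614 = 2.996 / 0.1614 = 18.563.
n = 18.563² + 3 = 344.57 + 3 = 347.6.
Round up.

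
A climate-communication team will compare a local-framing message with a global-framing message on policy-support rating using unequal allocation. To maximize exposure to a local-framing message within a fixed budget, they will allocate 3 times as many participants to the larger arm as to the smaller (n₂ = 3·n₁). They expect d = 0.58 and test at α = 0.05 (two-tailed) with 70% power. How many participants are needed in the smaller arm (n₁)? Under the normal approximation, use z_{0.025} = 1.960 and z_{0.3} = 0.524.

With allocation ratio k = n₂/n₁ = 3, Var(x̄₁−x̄₂) = σ²(1/n₁ + 1/(k·n₁)) = σ²·(k+1)/(k·n₁).
So n₁ = (1 + 1/k)·((z_{α/2} + z_β)/d)² = 1.333 × (2.484/0.58)².
n₁ = 1.333 × 18.34 = 24.5.
Round up: n₁ = 25, giving n₂ = 3 × 25 = 75.

n₁ = 25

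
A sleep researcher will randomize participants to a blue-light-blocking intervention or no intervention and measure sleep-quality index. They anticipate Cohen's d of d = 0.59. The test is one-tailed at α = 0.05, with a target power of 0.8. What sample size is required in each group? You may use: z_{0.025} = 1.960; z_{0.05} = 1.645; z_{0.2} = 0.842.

n = 36 per group

For two independent groups with equal n: n = 2·((z_{α} + z_β) / d)².
z_{α} + z_β = 1.645 + 0.842 = 2.487.
n = 2 × (2.487 / 0.59)² = 2 × 4.215² = 2 × 17.77 = 35.5.
Round up to the next whole participant.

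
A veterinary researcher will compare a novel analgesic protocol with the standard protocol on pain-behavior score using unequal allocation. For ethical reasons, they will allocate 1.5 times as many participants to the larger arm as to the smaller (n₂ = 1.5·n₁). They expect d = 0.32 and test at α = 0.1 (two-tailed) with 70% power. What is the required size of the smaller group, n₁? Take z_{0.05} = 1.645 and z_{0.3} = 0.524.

n₁ = 77

With allocation ratio k = n₂/n₁ = 1.5, Var(x̄₁−x̄₂) = σ²(1/n₁ + 1/(k·n₁)) = σ²·(k+1)/(k·n₁).
So n₁ = (1 + 1/k)·((z_{α/2} + z_β)/d)² = 1.667 × (2.169/0.32)².
n₁ = 1.667 × 45.94 = 76.6.
Round up: n₁ = 77, giving n₂ = ⌈1.5 × 77⌉ = ⌈115.5⌉ = 116.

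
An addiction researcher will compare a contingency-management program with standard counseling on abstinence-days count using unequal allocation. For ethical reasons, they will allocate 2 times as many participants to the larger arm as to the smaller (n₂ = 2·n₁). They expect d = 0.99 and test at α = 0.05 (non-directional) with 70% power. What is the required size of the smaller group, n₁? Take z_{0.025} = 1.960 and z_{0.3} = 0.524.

With allocation ratio k = n₂/n₁ = 2, Var(x̄₁−x̄₂) = σ²(1/n₁ + 1/(k·n₁)) = σ²·(k+1)/(k·n₁).
So n₁ = (1 + 1/k)·((z_{α/2} + z_β)/d)² = 1.500 × (2.484/0.99)².
n₁ = 1.500 × 6.30 = 9.4.
Round up: n₁ = 10, giving n₂ = 2 × 10 = 20.

n₁ = 10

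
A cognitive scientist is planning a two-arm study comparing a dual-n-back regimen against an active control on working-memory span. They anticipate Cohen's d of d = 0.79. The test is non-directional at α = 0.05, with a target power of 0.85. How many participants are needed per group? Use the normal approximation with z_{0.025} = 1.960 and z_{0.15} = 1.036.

For two independent groups with equal n: n = 2·((z_{α/2} + z_β) / d)².
z_{α/2} + z_β = 1.960 + 1.036 = 2.996.
n = 2 × (2.996 / 0.79)² = 2 × 3.792² = 2 × 14.38 = 28.8.
Round up to the next whole participant.

n = 29 per group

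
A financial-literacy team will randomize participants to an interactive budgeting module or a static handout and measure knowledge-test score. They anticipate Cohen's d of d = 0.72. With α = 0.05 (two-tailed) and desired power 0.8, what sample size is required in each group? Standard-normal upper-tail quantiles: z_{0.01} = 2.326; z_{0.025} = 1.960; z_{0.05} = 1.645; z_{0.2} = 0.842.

For two independent groups with equal n: n = 2·((z_{α/2} + z_β) / d)².
z_{α/2} + z_β = 1.960 + 0.842 = 2.802.
n = 2 × (2.802 / 0.72)² = 2 × 3.892² = 2 × 15.15 = 30.3.
Round up to the next whole participant.

n = 31 per group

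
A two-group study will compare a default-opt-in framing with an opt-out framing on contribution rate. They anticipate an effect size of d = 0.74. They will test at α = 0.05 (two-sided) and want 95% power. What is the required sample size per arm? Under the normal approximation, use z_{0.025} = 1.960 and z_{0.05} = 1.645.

For two independent groups with equal n: n = 2·((z_{α/2} + z_β) / d)².
z_{α/2} + z_β = 1.960 + 1.645 = 3.605.
n = 2 × (3.605 / 0.74)² = 2 × 4.872² = 2 × 23.73 = 47.5.
Round up to the next whole participant.

n = 48 per group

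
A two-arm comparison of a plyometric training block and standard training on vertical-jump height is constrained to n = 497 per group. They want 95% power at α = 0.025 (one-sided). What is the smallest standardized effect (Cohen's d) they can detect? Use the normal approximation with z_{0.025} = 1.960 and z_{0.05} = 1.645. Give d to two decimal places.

d_min ≈ 0.23

For two independent groups of n = 497 each: d_min = (z_{α} + z_β)·√(2/n).
z-sum = 1.960 + 1.645 = 3.605.
d_min = 3.605 × √(2/497) = 3.605 × 0.0634 = 0.229.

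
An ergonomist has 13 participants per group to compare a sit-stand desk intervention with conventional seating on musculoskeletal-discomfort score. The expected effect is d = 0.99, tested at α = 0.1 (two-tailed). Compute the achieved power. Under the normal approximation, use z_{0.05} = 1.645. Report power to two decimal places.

power ≈ 0.81

For two equal groups, power = Φ(d·√(n/2) − z_{α/2}).
d·√(n/2) = 0.99 × √(13/2) = 0.99 × 2.550 = 2.524.
z_β = 2.524 − 1.645 = 0.879.
Power = Φ(0.879) = 0.810.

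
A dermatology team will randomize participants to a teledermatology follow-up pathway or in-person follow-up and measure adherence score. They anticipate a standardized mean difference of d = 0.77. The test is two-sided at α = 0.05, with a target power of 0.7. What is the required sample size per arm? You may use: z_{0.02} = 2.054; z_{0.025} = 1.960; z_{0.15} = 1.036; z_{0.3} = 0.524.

For two independent groups with equal n: n = 2·((z_{α/2} + z_β) / d)².
z_{α/2} + z_β = 1.960 + 0.524 = 2.484.
n = 2 × (2.484 / 0.77)² = 2 × 3.226² = 2 × 10.41 = 20.8.
Round up to the next whole participant.

n = 21 per group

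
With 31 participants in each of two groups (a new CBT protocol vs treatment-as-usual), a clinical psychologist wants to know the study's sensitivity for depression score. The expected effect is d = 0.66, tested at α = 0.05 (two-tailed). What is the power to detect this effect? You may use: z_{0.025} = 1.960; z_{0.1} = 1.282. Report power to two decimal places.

For two equal groups, power = Φ(d·√(n/2) − z_{α/2}).
d·√(n/2) = 0.66 × √(31/2) = 0.66 × 3.937 = 2.598.
z_β = 2.598 − 1.960 = 0.638.
Power = Φ(0.638) = 0.738.

power ≈ 0.74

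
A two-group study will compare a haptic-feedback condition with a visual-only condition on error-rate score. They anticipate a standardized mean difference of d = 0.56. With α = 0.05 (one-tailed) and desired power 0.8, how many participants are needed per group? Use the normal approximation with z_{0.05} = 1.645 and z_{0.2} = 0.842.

For two independent groups with equal n: n = 2·((z_{α} + z_β) / d)².
z_{α} + z_β = 1.645 + 0.842 = 2.487.
n = 2 × (2.487 / 0.56)² = 2 × 4.441² = 2 × 19.72 = 39.4.
Round up to the next whole participant.

n = 40 per group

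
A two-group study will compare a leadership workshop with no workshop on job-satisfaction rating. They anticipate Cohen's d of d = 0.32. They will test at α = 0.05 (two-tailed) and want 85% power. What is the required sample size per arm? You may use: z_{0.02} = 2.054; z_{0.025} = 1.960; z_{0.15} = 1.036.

n = 176 per group

For two independent groups with equal n: n = 2·((z_{α/2} + z_β) / d)².
z_{α/2} + z_β = 1.960 + 1.036 = 2.996.
n = 2 × (2.996 / 0.32)² = 2 × 9.362² = 2 × 87.66 = 175.3.
Round up to the next whole participant.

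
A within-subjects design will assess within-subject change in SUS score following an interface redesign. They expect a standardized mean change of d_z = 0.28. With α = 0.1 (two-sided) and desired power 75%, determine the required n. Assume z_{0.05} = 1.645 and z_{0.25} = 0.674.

For a paired (one-sample on differences) test: n = ((z_{α/2} + z_β) / d)².
z_{α/2} + z_β = 1.645 + 0.674 = 2.319.
n = (2.319 / 0.28)² = 8.282² = 68.59.
Round up.

n = 69 pairs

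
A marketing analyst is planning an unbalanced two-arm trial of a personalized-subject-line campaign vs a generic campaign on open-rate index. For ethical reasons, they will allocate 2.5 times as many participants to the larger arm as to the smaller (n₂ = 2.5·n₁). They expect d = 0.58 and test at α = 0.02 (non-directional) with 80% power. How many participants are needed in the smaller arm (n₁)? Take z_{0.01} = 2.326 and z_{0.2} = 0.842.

n₁ = 42

With allocation ratio k = n₂/n₁ = 2.5, Var(x̄₁−x̄₂) = σ²(1/n₁ + 1/(k·n₁)) = σ²·(k+1)/(k·n₁).
So n₁ = (1 + 1/k)·((z_{α/2} + z_β)/d)² = 1.400 × (3.168/0.58)².
n₁ = 1.400 × 29.83 = 41.8.
Round up: n₁ = 42, giving n₂ = 2.5 × 42 = 105.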